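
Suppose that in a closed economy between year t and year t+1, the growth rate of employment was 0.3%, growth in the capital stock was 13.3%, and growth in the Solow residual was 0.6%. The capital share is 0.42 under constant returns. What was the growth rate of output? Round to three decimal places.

Labor's share = 1 − 0.42 = 0.58.
The capital stock: 0.42 × 13.3 = 5.586 pp.
Employment: 0.58 × 0.3 = 0.174 pp.
Output growth = 0.6 + 5.76 = 6.36%.

Output growth was 6.360%.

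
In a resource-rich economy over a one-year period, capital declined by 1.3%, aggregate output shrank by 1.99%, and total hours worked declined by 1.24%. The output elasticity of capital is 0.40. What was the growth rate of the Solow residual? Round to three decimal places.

-0.726%

Labor's share = 1 − 0.4 = 0.6.
Capital: 0.4 × (-1.3) = -0.52 pp.
Total hours worked: 0.6 × (-1.24) = -0.744 pp.
TFP growth = -1.99 + 1.264 = -0.726%.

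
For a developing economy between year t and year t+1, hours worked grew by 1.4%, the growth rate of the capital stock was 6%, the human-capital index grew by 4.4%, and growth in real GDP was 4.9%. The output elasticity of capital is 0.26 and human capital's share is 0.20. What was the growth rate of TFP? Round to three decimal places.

1.704%

Labor's share = 1 − 0.26 − 0.2 = 0.54.
The capital stock: 0.26 × 6 = 1.56 pp.
The human-capital index: 0.2 × 4.4 = 0.88 pp.
Hours worked: 0.54 × 1.4 = 0.756 pp.
TFP growth = 4.9 − 3.196 = 1.704%.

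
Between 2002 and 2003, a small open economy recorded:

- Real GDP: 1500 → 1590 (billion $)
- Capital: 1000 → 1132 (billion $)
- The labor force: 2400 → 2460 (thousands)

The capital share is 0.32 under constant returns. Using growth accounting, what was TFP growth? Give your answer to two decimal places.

Real GDP growth = (1590 − 1500) / 1500 = 6%.
Capital growth = (1132 − 1000) / 1000 = 13.2%.
The labor force growth = (2460 − 2400) / 2400 = 2.5%.
Labor's share = 1 − 0.32 = 0.68.
Capital: 0.32 × 13.2 = 4.224 pp.
The labor force: 0.68 × 2.5 = 1.7 pp.
TFP growth = 6 − 5.924 = 0.076%.

0.08%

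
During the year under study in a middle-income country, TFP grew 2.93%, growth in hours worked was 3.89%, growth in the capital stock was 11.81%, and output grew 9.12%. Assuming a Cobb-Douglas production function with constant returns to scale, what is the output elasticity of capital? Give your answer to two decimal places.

gY = gA + α·gK + (1−α)·gL, so gY − gA − gL = α(gK − gL).
9.12 − 2.93 − 3.89 = α × (11.81 − 3.89).
2.3 = 7.92 α, so α = 0.2904.

The output elasticity of capital is 0.29.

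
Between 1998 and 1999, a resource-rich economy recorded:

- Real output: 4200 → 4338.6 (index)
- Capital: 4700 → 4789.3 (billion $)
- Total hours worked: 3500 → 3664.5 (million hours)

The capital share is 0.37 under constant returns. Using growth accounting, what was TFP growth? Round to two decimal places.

Real output growth = (4338.6 − 4200) / 4200 = 3.3%.
Capital growth = (4789.3 − 4700) / 4700 = 1.9%.
Total hours worked growth = (3664.5 − 3500) / 3500 = 4.7%.
Labor's share = 1 − 0.37 = 0.63.
Capital: 0.37 × 1.9 = 0.703 pp.
Total hours worked: 0.63 × 4.7 = 2.961 pp.
TFP growth = 3.3 − 3.664 = -0.364%.

-0.36%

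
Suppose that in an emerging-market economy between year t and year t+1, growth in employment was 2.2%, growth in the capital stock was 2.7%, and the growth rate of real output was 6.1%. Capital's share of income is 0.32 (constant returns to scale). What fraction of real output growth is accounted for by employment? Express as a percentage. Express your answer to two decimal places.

Labor's share = 1 − 0.32 = 0.68.
Employment contributed 0.68 × 2.2 = 1.496 pp.
Share of growth = 1.496 / 6.1 × 100 = 24.5246%.

24.52%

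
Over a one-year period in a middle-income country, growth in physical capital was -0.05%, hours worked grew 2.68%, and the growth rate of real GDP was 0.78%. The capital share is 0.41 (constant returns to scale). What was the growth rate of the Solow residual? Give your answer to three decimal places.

-0.781%

Labor's share = 1 − 0.41 = 0.59.
Physical capital: 0.41 × (-0.05) = -0.0205 pp.
Hours worked: 0.59 × 2.68 = 1.5812 pp.
TFP growth = 0.78 − 1.5607 = -0.7807%.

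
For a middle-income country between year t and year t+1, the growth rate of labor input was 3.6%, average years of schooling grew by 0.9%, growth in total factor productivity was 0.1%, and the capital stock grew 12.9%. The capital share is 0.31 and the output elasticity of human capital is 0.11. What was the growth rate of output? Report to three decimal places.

Labor's share = 1 − 0.31 − 0.11 = 0.58.
The capital stock: 0.31 × 12.9 = 3.999 pp.
Average years of schooling: 0.11 × 0.9 = 0.099 pp.
Labor input: 0.58 × 3.6 = 2.088 pp.
Output growth = 0.1 + 6.186 = 6.286%.

6.286%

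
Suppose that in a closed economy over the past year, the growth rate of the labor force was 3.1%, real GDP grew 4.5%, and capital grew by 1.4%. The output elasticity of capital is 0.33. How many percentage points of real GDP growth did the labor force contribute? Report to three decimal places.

Labor's share = 1 − 0.33 = 0.67.
Contribution = share × growth = 0.67 × 3.1 = 2.077 pp.

2.077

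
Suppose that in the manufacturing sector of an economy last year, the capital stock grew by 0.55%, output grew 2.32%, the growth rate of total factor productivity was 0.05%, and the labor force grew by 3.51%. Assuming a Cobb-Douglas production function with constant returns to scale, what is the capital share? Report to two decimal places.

α = 0.42

gY = gA + α·gK + (1−α)·gL, so gY − gA − gL = α(gK − gL).
2.32 − 0.05 − 3.51 = α × (0.55 − 3.51).
-1.24 = -2.96 α, so α = 0.4189.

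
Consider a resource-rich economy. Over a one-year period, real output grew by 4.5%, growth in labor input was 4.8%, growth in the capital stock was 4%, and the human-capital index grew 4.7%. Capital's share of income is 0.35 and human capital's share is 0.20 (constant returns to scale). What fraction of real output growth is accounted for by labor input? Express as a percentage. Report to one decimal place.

48.0%

Labor's share = 1 − 0.35 − 0.2 = 0.45.
Labor input contributed 0.45 × 4.8 = 2.16 pp.
Share of growth = 2.16 / 4.5 × 100 = 48%.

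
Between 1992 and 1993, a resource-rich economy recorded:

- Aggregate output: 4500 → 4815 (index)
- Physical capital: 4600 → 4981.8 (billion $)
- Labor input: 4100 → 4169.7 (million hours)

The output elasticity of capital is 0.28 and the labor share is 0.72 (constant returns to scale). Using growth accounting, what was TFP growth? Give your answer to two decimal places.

TFP growth was 3.45%.

Aggregate output growth = (4815 − 4500) / 4500 = 7%.
Physical capital growth = (4981.8 − 4600) / 4600 = 8.3%.
Labor input growth = (4169.7 − 4100) / 4100 = 1.7%.
Labor's share = 1 − 0.28 = 0.72.
Physical capital: 0.28 × 8.3 = 2.324 pp.
Labor input: 0.72 × 1.7 = 1.224 pp.
TFP growth = 7 − 3.548 = 3.452%.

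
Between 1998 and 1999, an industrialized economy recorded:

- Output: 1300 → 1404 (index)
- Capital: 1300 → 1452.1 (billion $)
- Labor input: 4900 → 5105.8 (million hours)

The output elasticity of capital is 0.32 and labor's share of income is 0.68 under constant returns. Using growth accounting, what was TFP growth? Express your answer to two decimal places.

Output growth = (1404 − 1300) / 1300 = 8%.
Capital growth = (1452.1 − 1300) / 1300 = 11.7%.
Labor input growth = (5105.8 − 4900) / 4900 = 4.2%.
Labor's share = 1 − 0.32 = 0.68.
Capital: 0.32 × 11.7 = 3.744 pp.
Labor input: 0.68 × 4.2 = 2.856 pp.
TFP growth = 8 − 6.6 = 1.4%.

TFP growth was 1.40%.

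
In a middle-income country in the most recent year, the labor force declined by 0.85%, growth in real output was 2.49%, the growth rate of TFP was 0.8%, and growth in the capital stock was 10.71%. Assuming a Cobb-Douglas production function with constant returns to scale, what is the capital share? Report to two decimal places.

gY = gA + α·gK + (1−α)·gL, so gY − gA − gL = α(gK − gL).
2.49 − 0.8 + 0.85 = α × (10.71 − (-0.85)).
2.54 = 11.56 α, so α = 0.2197.

The capital share is 0.22.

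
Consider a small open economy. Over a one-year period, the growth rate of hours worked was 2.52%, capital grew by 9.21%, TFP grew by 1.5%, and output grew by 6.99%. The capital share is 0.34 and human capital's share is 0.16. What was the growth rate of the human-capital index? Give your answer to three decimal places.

Labor's share = 1 − 0.34 − 0.16 = 0.5.
gY = gA + 0.34×9.21 + 0.5×2.52 + 0.16×g.
0.16×g = 6.99 − 1.5 − 4.3914 = 1.0986.
g = 1.0986 / 0.16 = 6.86625%.

6.866%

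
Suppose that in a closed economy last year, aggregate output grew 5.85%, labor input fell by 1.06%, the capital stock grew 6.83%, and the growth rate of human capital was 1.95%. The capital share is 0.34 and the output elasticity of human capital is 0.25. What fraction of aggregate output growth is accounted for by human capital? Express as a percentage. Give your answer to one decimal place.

Human capital contributed 0.25 × 1.95 = 0.4875 pp.
Share of growth = 0.4875 / 5.85 × 100 = 8.333%.

8.3%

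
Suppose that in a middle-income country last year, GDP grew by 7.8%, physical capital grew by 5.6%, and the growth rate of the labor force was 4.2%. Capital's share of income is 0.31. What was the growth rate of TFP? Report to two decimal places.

3.17%

Labor's share = 1 − 0.31 = 0.69.
Physical capital: 0.31 × 5.6 = 1.736 pp.
The labor force: 0.69 × 4.2 = 2.898 pp.
TFP growth = 7.8 − 4.634 = 3.166%.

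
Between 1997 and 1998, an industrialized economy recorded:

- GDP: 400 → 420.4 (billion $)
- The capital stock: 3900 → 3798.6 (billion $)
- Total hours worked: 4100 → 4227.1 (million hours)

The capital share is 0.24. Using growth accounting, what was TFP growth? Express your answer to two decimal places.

GDP growth = (420.4 − 400) / 400 = 5.1%.
The capital stock growth = (3798.6 − 3900) / 3900 = -2.6%.
Total hours worked growth = (4227.1 − 4100) / 4100 = 3.1%.
Labor's share = 1 − 0.24 = 0.76.
The capital stock: 0.24 × (-2.6) = -0.624 pp.
Total hours worked: 0.76 × 3.1 = 2.356 pp.
TFP growth = 5.1 − 1.732 = 3.368%.

3.37%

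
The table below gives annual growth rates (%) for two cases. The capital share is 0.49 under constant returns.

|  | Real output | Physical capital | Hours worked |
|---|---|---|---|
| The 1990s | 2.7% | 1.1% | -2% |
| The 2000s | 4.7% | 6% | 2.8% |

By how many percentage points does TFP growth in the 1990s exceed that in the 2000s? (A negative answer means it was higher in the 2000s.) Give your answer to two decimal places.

Labor's share = 1 − 0.49 = 0.51.
The 1990s: TFP = 2.7 − 0.539 + 1.02 = 3.181%.
The 2000s: TFP = 4.7 − 2.94 − 1.428 = 0.332%.
Difference = 3.181 − (0.332) = 2.849 pp.

2.85 percentage points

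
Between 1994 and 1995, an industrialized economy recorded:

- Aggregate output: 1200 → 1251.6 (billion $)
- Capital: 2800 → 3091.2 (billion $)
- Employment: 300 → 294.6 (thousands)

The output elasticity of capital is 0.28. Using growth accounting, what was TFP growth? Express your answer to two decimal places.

2.68%

Aggregate output growth = (1251.6 − 1200) / 1200 = 4.3%.
Capital growth = (3091.2 − 2800) / 2800 = 10.4%.
Employment growth = (294.6 − 300) / 300 = -1.8%.
Labor's share = 1 − 0.28 = 0.72.
Capital: 0.28 × 10.4 = 2.912 pp.
Employment: 0.72 × (-1.8) = -1.296 pp.
TFP growth = 4.3 − 1.616 = 2.684%.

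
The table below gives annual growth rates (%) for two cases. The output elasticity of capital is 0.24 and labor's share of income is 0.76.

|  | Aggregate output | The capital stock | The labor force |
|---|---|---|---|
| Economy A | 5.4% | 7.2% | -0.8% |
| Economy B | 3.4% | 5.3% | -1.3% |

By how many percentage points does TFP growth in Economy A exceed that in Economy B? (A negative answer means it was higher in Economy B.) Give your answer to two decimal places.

1.16 percentage points

Labor's share = 1 − 0.24 = 0.76.
Economy A: TFP = 5.4 − 1.728 + 0.608 = 4.28%.
Economy B: TFP = 3.4 − 1.272 + 0.988 = 3.116%.
Difference = 4.28 − (3.116) = 1.164 pp.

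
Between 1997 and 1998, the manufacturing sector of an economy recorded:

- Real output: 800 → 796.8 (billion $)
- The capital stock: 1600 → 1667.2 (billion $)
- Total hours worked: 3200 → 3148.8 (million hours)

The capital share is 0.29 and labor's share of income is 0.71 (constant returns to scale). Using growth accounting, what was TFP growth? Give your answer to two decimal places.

Real output growth = (796.8 − 800) / 800 = -0.4%.
The capital stock growth = (1667.2 − 1600) / 1600 = 4.2%.
Total hours worked growth = (3148.8 − 3200) / 3200 = -1.6%.
Labor's share = 1 − 0.29 = 0.71.
The capital stock: 0.29 × 4.2 = 1.218 pp.
Total hours worked: 0.71 × (-1.6) = -1.136 pp.
TFP growth = -0.4 − 0.082 = -0.482%.

-0.48%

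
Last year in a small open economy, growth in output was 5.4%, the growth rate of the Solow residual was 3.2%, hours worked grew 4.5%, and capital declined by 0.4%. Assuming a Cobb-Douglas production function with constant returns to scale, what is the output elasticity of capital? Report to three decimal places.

gY = gA + α·gK + (1−α)·gL, so gY − gA − gL = α(gK − gL).
5.4 − 3.2 − 4.5 = α × (-0.4 − 4.5).
-2.3 = -4.9 α, so α = 0.46939.

0.469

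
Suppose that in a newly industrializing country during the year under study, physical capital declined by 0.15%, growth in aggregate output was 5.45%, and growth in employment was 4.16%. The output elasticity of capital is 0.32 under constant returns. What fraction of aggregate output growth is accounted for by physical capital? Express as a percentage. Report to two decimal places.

Physical capital accounted for -0.88% of growth.

Physical capital contributed 0.32 × (-0.15) = -0.048 pp.
Share of growth = -0.048 / 5.45 × 100 = -0.8807%.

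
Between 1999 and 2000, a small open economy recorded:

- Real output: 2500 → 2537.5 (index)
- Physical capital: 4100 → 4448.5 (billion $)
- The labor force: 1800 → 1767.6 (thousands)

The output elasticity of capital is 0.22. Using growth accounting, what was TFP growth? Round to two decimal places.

1.03%

Real output growth = (2537.5 − 2500) / 2500 = 1.5%.
Physical capital growth = (4448.5 − 4100) / 4100 = 8.5%.
The labor force growth = (1767.6 − 1800) / 1800 = -1.8%.
Labor's share = 1 − 0.22 = 0.78.
Physical capital: 0.22 × 8.5 = 1.87 pp.
The labor force: 0.78 × (-1.8) = -1.404 pp.
TFP growth = 1.5 − 0.466 = 1.034%.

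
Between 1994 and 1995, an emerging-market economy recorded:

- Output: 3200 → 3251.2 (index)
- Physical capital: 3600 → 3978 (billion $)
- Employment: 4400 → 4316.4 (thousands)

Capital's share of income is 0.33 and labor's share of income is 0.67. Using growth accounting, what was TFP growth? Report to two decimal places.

Output growth = (3251.2 − 3200) / 3200 = 1.6%.
Physical capital growth = (3978 − 3600) / 3600 = 10.5%.
Employment growth = (4316.4 − 4400) / 4400 = -1.9%.
Labor's share = 1 − 0.33 = 0.67.
Physical capital: 0.33 × 10.5 = 3.465 pp.
Employment: 0.67 × (-1.9) = -1.273 pp.
TFP growth = 1.6 − 2.192 = -0.592%.

-0.59%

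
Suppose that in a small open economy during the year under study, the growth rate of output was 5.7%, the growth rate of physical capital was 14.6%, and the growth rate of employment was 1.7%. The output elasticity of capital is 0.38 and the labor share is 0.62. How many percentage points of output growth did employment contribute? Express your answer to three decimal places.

1.054 pp

Labor's share = 1 − 0.38 = 0.62.
Contribution = share × growth = 0.62 × 1.7 = 1.054 pp.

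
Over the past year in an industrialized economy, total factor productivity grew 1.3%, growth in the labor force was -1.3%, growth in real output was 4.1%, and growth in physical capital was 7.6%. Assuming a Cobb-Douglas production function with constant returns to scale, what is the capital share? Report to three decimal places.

gY = gA + α·gK + (1−α)·gL, so gY − gA − gL = α(gK − gL).
4.1 − 1.3 + 1.3 = α × (7.6 − (-1.3)).
4.1 = 8.9 α, so α = 0.46067.

0.461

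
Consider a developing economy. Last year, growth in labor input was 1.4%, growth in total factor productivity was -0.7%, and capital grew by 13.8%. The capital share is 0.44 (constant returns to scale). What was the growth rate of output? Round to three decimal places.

Labor's share = 1 − 0.44 = 0.56.
Capital: 0.44 × 13.8 = 6.072 pp.
Labor input: 0.56 × 1.4 = 0.784 pp.
Output growth = -0.7 + 6.856 = 6.156%.

6.156%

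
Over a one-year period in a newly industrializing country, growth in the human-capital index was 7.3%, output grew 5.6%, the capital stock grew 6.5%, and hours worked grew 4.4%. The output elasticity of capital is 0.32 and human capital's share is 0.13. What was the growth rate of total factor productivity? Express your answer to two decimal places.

0.15%

Labor's share = 1 − 0.32 − 0.13 = 0.55.
The capital stock: 0.32 × 6.5 = 2.08 pp.
The human-capital index: 0.13 × 7.3 = 0.949 pp.
Hours worked: 0.55 × 4.4 = 2.42 pp.
TFP growth = 5.6 − 5.449 = 0.151%.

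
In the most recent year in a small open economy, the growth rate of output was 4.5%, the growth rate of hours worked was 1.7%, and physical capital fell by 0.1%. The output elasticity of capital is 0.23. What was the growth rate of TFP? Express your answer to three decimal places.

3.214%

Labor's share = 1 − 0.23 = 0.77.
Physical capital: 0.23 × (-0.1) = -0.023 pp.
Hours worked: 0.77 × 1.7 = 1.309 pp.
TFP growth = 4.5 − 1.286 = 3.214%.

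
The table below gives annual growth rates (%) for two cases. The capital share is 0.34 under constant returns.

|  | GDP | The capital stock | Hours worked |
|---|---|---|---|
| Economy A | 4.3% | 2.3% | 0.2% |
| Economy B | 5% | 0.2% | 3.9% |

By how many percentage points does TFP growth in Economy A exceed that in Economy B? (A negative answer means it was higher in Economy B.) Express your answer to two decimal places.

Labor's share = 1 − 0.34 = 0.66.
Economy A: TFP = 4.3 − 0.782 − 0.132 = 3.386%.
Economy B: TFP = 5 − 0.068 − 2.574 = 2.358%.
Difference = 3.386 − (2.358) = 1.028 pp.

1.03 percentage points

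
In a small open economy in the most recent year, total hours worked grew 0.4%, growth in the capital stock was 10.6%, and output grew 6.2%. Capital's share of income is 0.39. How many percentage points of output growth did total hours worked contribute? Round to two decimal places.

Labor's share = 1 − 0.39 = 0.61.
Contribution = share × growth = 0.61 × 0.4 = 0.244 pp.

0.24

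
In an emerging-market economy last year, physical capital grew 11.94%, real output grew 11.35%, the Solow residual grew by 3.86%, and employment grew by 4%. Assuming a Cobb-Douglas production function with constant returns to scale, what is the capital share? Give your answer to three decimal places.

α = 0.440

gY = gA + α·gK + (1−α)·gL, so gY − gA − gL = α(gK − gL).
11.35 − 3.86 − 4 = α × (11.94 − 4).
3.49 = 7.94 α, so α = 0.43955.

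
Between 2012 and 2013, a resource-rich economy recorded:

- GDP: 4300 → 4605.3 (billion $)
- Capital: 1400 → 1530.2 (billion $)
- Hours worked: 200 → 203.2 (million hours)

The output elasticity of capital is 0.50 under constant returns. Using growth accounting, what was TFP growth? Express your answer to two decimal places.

GDP growth = (4605.3 − 4300) / 4300 = 7.1%.
Capital growth = (1530.2 − 1400) / 1400 = 9.3%.
Hours worked growth = (203.2 − 200) / 200 = 1.6%.
Labor's share = 1 − 0.5 = 0.5.
Capital: 0.5 × 9.3 = 4.65 pp.
Hours worked: 0.5 × 1.6 = 0.8 pp.
TFP growth = 7.1 − 5.45 = 1.65%.

1.65%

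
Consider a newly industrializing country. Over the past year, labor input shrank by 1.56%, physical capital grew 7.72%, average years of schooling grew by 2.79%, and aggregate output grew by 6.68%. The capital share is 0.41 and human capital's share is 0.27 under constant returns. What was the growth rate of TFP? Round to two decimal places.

Labor's share = 1 − 0.41 − 0.27 = 0.32.
Physical capital: 0.41 × 7.72 = 3.1652 pp.
Average years of schooling: 0.27 × 2.79 = 0.7533 pp.
Labor input: 0.32 × (-1.56) = -0.4992 pp.
TFP growth = 6.68 − 3.4193 = 3.2607%.

TFP grew 3.26%.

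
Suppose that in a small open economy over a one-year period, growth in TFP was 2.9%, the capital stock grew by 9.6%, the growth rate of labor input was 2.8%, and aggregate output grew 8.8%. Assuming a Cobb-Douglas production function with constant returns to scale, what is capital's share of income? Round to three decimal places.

0.456

gY = gA + α·gK + (1−α)·gL, so gY − gA − gL = α(gK − gL).
8.8 − 2.9 − 2.8 = α × (9.6 − 2.8).
3.1 = 6.8 α, so α = 0.45588.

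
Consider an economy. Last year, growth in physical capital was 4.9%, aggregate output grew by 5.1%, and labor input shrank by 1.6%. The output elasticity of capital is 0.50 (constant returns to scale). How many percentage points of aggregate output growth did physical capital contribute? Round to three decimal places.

2.450

Contribution = share × growth = 0.5 × 4.9 = 2.45 pp.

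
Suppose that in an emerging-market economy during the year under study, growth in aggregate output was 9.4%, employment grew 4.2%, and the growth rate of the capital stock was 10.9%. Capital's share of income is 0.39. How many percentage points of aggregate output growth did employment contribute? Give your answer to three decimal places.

Labor's share = 1 − 0.39 = 0.61.
Contribution = share × growth = 0.61 × 4.2 = 2.562 pp.

2.562 pp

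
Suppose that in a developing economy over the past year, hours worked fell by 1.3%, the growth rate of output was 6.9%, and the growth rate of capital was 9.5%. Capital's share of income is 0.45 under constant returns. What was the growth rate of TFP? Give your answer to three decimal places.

Labor's share = 1 − 0.45 = 0.55.
Capital: 0.45 × 9.5 = 4.275 pp.
Hours worked: 0.55 × (-1.3) = -0.715 pp.
TFP growth = 6.9 − 3.56 = 3.34%.

TFP growth was 3.340%.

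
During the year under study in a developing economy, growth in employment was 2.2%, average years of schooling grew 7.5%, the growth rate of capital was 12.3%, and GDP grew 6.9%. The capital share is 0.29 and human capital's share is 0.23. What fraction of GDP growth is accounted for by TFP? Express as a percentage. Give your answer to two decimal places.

TFP accounted for 8.00% of growth.

Labor's share = 1 − 0.29 − 0.23 = 0.48.
Capital: 0.29 × 12.3 = 3.567 pp.
Average years of schooling: 0.23 × 7.5 = 1.725 pp.
Employment: 0.48 × 2.2 = 1.056 pp.
TFP growth = 6.9 − 6.348 = 0.552%.
TFP share of growth = 0.552 / 6.9 × 100 = 8%.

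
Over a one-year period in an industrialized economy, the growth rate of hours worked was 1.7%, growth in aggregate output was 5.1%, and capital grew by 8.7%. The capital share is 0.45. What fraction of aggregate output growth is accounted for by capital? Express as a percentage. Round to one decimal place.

Capital accounted for 76.8% of growth.

Capital contributed 0.45 × 8.7 = 3.915 pp.
Share of growth = 3.915 / 5.1 × 100 = 76.765%.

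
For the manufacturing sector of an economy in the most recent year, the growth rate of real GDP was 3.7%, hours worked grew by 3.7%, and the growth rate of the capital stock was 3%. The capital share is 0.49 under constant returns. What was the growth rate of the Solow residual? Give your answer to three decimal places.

Labor's share = 1 − 0.49 = 0.51.
The capital stock: 0.49 × 3 = 1.47 pp.
Hours worked: 0.51 × 3.7 = 1.887 pp.
TFP growth = 3.7 − 3.357 = 0.343%.

The Solow residual grew 0.343%.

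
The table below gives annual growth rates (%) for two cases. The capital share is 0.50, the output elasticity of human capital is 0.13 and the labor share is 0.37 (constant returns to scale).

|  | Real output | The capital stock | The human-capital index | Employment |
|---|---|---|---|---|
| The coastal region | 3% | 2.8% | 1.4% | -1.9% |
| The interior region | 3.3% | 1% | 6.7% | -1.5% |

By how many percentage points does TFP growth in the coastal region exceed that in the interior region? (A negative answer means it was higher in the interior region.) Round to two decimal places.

Labor's share = 1 − 0.5 − 0.13 = 0.37.
The coastal region: TFP = 3 − 1.4 − 0.182 + 0.703 = 2.121%.
The interior region: TFP = 3.3 − 0.5 − 0.871 + 0.555 = 2.484%.
Difference = 2.121 − (2.484) = -0.363 pp.

-0.36 percentage points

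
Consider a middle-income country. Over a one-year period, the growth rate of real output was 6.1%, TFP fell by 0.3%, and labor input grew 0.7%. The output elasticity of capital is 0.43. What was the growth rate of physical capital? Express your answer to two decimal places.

Labor's share = 1 − 0.43 = 0.57.
gY = gA + 0.57×0.7 + 0.43×g.
0.43×g = 6.1 + 0.3 − 0.399 = 6.001.
g = 6.001 / 0.43 = 13.9558%.

13.96%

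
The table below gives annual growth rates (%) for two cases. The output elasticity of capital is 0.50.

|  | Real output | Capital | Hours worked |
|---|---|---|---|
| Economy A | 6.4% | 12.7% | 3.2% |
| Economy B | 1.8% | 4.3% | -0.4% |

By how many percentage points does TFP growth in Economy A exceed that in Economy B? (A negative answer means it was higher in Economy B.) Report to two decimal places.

-1.40 percentage points

Labor's share = 1 − 0.5 = 0.5.
Economy A: TFP = 6.4 − 6.35 − 1.6 = -1.55%.
Economy B: TFP = 1.8 − 2.15 + 0.2 = -0.15%.
Difference = -1.55 − (-0.15) = -1.4 pp.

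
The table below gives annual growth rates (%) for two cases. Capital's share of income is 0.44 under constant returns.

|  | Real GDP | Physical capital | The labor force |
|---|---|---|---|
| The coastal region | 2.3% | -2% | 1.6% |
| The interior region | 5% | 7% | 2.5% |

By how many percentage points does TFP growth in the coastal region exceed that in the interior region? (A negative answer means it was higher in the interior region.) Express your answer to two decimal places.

1.76 percentage points

Labor's share = 1 − 0.44 = 0.56.
The coastal region: TFP = 2.3 + 0.88 − 0.896 = 2.284%.
The interior region: TFP = 5 − 3.08 − 1.4 = 0.52%.
Difference = 2.284 − (0.52) = 1.764 pp.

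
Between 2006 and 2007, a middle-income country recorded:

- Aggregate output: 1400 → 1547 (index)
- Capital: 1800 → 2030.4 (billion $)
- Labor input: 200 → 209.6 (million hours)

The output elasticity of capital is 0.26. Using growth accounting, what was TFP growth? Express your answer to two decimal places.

Aggregate output growth = (1547 − 1400) / 1400 = 10.5%.
Capital growth = (2030.4 − 1800) / 1800 = 12.8%.
Labor input growth = (209.6 − 200) / 200 = 4.8%.
Labor's share = 1 − 0.26 = 0.74.
Capital: 0.26 × 12.8 = 3.328 pp.
Labor input: 0.74 × 4.8 = 3.552 pp.
TFP growth = 10.5 − 6.88 = 3.62%.

TFP grew 3.62%.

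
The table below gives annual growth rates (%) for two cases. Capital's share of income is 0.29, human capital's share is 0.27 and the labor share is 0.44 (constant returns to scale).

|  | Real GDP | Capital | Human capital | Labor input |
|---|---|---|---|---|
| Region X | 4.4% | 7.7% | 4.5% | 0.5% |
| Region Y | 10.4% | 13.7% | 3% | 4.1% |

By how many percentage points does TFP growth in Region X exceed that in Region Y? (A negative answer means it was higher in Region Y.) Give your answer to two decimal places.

Labor's share = 1 − 0.29 − 0.27 = 0.44.
Region X: TFP = 4.4 − 2.233 − 1.215 − 0.22 = 0.732%.
Region Y: TFP = 10.4 − 3.973 − 0.81 − 1.804 = 3.813%.
Difference = 0.732 − (3.813) = -3.081 pp.

-3.08 percentage points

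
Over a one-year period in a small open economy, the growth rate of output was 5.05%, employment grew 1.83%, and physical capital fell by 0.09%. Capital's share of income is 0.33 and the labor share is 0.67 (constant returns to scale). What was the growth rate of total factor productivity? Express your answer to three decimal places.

Labor's share = 1 − 0.33 = 0.67.
Physical capital: 0.33 × (-0.09) = -0.0297 pp.
Employment: 0.67 × 1.83 = 1.2261 pp.
TFP growth = 5.05 − 1.1964 = 3.8536%.

Total factor productivity grew 3.854%.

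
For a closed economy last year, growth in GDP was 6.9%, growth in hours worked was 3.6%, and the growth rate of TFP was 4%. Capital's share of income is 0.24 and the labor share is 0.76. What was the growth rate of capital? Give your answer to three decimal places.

0.683%

Labor's share = 1 − 0.24 = 0.76.
gY = gA + 0.76×3.6 + 0.24×g.
0.24×g = 6.9 − 4 − 2.736 = 0.164.
g = 0.164 / 0.24 = 0.68333%.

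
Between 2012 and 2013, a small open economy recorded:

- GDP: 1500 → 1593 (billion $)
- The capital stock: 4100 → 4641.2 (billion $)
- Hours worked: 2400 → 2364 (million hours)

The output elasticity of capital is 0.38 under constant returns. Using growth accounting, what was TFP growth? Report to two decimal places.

2.11%

GDP growth = (1593 − 1500) / 1500 = 6.2%.
The capital stock growth = (4641.2 − 4100) / 4100 = 13.2%.
Hours worked growth = (2364 − 2400) / 2400 = -1.5%.
Labor's share = 1 − 0.38 = 0.62.
The capital stock: 0.38 × 13.2 = 5.016 pp.
Hours worked: 0.62 × (-1.5) = -0.93 pp.
TFP growth = 6.2 − 4.086 = 2.114%.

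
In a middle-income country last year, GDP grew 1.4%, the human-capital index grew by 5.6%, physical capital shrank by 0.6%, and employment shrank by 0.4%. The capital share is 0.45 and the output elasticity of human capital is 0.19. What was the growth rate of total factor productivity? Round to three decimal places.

Labor's share = 1 − 0.45 − 0.19 = 0.36.
Physical capital: 0.45 × (-0.6) = -0.27 pp.
The human-capital index: 0.19 × 5.6 = 1.064 pp.
Employment: 0.36 × (-0.4) = -0.144 pp.
TFP growth = 1.4 − 0.65 = 0.75%.

Total factor productivity growth was 0.750%.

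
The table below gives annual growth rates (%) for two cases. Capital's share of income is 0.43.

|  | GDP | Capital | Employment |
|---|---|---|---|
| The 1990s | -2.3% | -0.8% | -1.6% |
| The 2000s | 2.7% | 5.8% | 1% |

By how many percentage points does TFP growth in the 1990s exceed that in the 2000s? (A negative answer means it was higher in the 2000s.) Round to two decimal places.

Labor's share = 1 − 0.43 = 0.57.
The 1990s: TFP = -2.3 + 0.344 + 0.912 = -1.044%.
The 2000s: TFP = 2.7 − 2.494 − 0.57 = -0.364%.
Difference = -1.044 − (-0.364) = -0.68 pp.

-0.68 percentage points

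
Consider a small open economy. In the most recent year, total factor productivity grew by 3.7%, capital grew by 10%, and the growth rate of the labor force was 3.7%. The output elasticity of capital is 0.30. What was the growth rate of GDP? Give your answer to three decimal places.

Labor's share = 1 − 0.3 = 0.7.
Capital: 0.3 × 10 = 3 pp.
The labor force: 0.7 × 3.7 = 2.59 pp.
Output growth = 3.7 + 5.59 = 9.29%.

9.290%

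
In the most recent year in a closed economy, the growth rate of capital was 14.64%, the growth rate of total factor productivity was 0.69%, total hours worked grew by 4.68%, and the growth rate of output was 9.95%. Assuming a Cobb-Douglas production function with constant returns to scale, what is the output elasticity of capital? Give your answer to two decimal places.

gY = gA + α·gK + (1−α)·gL, so gY − gA − gL = α(gK − gL).
9.95 − 0.69 − 4.68 = α × (14.64 − 4.68).
4.58 = 9.96 α, so α = 0.4598.

α = 0.46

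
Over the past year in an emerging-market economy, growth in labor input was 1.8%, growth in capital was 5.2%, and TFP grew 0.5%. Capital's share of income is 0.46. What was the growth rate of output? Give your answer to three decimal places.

Labor's share = 1 − 0.46 = 0.54.
Capital: 0.46 × 5.2 = 2.392 pp.
Labor input: 0.54 × 1.8 = 0.972 pp.
Output growth = 0.5 + 3.364 = 3.864%.

3.864%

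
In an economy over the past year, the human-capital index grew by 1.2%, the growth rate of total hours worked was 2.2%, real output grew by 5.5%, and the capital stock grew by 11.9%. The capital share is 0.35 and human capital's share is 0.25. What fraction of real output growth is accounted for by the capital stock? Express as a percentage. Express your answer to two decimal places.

The capital stock contributed 0.35 × 11.9 = 4.165 pp.
Share of growth = 4.165 / 5.5 × 100 = 75.7273%.

The capital stock accounted for 75.73% of growth.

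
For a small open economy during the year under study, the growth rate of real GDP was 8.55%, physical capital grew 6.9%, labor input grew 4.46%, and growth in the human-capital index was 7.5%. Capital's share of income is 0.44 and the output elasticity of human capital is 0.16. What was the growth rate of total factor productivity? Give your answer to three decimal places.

2.530%

Labor's share = 1 − 0.44 − 0.16 = 0.4.
Physical capital: 0.44 × 6.9 = 3.036 pp.
The human-capital index: 0.16 × 7.5 = 1.2 pp.
Labor input: 0.4 × 4.46 = 1.784 pp.
TFP growth = 8.55 − 6.02 = 2.53%.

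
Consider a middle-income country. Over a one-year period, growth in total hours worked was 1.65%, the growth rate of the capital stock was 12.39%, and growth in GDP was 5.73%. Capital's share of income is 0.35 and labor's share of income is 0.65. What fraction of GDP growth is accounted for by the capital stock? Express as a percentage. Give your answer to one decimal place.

The capital stock contributed 0.35 × 12.39 = 4.3365 pp.
Share of growth = 4.3365 / 5.73 × 100 = 75.681%.

75.7%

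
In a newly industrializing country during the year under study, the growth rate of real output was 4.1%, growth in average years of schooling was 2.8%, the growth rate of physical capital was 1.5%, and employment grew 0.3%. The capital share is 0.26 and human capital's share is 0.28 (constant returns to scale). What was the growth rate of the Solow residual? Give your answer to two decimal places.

Labor's share = 1 − 0.26 − 0.28 = 0.46.
Physical capital: 0.26 × 1.5 = 0.39 pp.
Average years of schooling: 0.28 × 2.8 = 0.784 pp.
Employment: 0.46 × 0.3 = 0.138 pp.
TFP growth = 4.1 − 1.312 = 2.788%.

The Solow residual growth was 2.79%.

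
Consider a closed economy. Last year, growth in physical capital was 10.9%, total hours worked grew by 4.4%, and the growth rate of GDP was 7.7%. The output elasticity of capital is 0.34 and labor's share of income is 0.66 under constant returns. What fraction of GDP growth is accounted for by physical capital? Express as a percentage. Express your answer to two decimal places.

Physical capital contributed 0.34 × 10.9 = 3.706 pp.
Share of growth = 3.706 / 7.7 × 100 = 48.1299%.

48.13%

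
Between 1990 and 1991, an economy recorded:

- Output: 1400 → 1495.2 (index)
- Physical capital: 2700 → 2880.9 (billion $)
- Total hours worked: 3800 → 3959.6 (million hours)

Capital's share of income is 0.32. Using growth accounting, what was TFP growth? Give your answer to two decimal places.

Output growth = (1495.2 − 1400) / 1400 = 6.8%.
Physical capital growth = (2880.9 − 2700) / 2700 = 6.7%.
Total hours worked growth = (3959.6 − 3800) / 3800 = 4.2%.
Labor's share = 1 − 0.32 = 0.68.
Physical capital: 0.32 × 6.7 = 2.144 pp.
Total hours worked: 0.68 × 4.2 = 2.856 pp.
TFP growth = 6.8 − 5 = 1.8%.

1.80%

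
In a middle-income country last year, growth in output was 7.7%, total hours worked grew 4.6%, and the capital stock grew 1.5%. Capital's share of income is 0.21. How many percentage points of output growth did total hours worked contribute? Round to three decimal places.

3.634 percentage points

Labor's share = 1 − 0.21 = 0.79.
Contribution = share × growth = 0.79 × 4.6 = 3.634 pp.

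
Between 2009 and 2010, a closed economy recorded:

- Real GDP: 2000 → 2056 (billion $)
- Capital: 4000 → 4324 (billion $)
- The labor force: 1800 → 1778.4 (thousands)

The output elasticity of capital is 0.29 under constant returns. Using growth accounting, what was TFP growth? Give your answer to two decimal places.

TFP grew 1.30%.

Real GDP growth = (2056 − 2000) / 2000 = 2.8%.
Capital growth = (4324 − 4000) / 4000 = 8.1%.
The labor force growth = (1778.4 − 1800) / 1800 = -1.2%.
Labor's share = 1 − 0.29 = 0.71.
Capital: 0.29 × 8.1 = 2.349 pp.
The labor force: 0.71 × (-1.2) = -0.852 pp.
TFP growth = 2.8 − 1.497 = 1.303%.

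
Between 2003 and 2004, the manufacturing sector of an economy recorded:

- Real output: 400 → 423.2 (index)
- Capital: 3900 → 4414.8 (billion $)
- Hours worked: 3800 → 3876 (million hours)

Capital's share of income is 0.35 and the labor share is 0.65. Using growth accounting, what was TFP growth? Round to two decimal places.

Real output growth = (423.2 − 400) / 400 = 5.8%.
Capital growth = (4414.8 − 3900) / 3900 = 13.2%.
Hours worked growth = (3876 − 3800) / 3800 = 2%.
Labor's share = 1 − 0.35 = 0.65.
Capital: 0.35 × 13.2 = 4.62 pp.
Hours worked: 0.65 × 2 = 1.3 pp.
TFP growth = 5.8 − 5.92 = -0.12%.

-0.12%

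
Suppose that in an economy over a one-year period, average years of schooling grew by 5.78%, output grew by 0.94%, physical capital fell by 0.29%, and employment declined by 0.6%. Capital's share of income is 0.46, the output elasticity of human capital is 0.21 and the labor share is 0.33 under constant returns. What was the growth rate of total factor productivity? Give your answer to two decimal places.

Labor's share = 1 − 0.46 − 0.21 = 0.33.
Physical capital: 0.46 × (-0.29) = -0.1334 pp.
Average years of schooling: 0.21 × 5.78 = 1.2138 pp.
Employment: 0.33 × (-0.6) = -0.198 pp.
TFP growth = 0.94 − 0.8824 = 0.0576%.

Total factor productivity growth was 0.06%.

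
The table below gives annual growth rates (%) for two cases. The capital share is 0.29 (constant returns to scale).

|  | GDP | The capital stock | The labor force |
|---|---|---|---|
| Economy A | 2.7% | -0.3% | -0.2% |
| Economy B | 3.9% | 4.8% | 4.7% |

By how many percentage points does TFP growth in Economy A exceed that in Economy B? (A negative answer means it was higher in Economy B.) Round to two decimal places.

Labor's share = 1 − 0.29 = 0.71.
Economy A: TFP = 2.7 + 0.087 + 0.142 = 2.929%.
Economy B: TFP = 3.9 − 1.392 − 3.337 = -0.829%.
Difference = 2.929 − (-0.829) = 3.758 pp.

3.76 percentage points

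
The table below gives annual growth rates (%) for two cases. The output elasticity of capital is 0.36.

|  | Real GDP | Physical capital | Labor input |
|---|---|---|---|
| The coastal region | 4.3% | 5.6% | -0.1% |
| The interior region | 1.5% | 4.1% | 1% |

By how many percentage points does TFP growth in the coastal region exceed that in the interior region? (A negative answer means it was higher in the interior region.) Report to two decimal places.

2.96 percentage points

Labor's share = 1 − 0.36 = 0.64.
The coastal region: TFP = 4.3 − 2.016 + 0.064 = 2.348%.
The interior region: TFP = 1.5 − 1.476 − 0.64 = -0.616%.
Difference = 2.348 − (-0.616) = 2.964 pp.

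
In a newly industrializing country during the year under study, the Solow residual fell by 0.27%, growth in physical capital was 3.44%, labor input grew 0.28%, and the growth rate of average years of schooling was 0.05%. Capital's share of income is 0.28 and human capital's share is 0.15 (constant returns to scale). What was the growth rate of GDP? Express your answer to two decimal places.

Labor's share = 1 − 0.28 − 0.15 = 0.57.
Physical capital: 0.28 × 3.44 = 0.9632 pp.
Average years of schooling: 0.15 × 0.05 = 0.0075 pp.
Labor input: 0.57 × 0.28 = 0.1596 pp.
Output growth = -0.27 + 1.1303 = 0.8603%.

GDP grew 0.86%.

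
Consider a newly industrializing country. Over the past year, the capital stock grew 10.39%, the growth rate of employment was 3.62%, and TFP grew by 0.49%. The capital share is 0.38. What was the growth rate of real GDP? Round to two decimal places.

Labor's share = 1 − 0.38 = 0.62.
The capital stock: 0.38 × 10.39 = 3.9482 pp.
Employment: 0.62 × 3.62 = 2.2444 pp.
Output growth = 0.49 + 6.1926 = 6.6826%.

6.68%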